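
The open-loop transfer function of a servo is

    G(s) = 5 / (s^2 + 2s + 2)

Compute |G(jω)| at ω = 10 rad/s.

Substitute s = j10: numerator = 5, denominator = -98 + j20.
|G(j10)| = |5| / |-98 + j20| = 5 / 100.02 ≈ 0.04999.

|G(j10)| ≈ 0.04999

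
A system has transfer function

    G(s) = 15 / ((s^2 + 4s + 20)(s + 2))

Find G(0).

G(0) = 3/8 ≈ 0.3750

Set s = 0: G(0) = (15) / (40) = 3/8.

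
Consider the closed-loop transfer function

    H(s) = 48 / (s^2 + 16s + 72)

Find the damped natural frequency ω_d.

Comparing s^2 + 16s + 72 to s^2 + 2ζωₙs + ωₙ²: ωₙ = √72 ≈ 8.485 rad/s and ζ = 16/(2·√72) ≈ 0.9428.
ζωₙ = 16/2 = 8, so ω_d = ωₙ√(1−ζ²) = √(ωₙ² − (ζωₙ)²) = √(72 − 8²) = √8 ≈ 2.828 rad/s.

ω_d ≈ 2.828 rad/s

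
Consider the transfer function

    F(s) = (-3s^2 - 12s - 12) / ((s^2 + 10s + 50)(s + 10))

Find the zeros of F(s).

Set the numerator to zero: -3s^2 - 12s - 12 = 0, i.e. -3·(s^2 + 4s + 4) = 0.
Factoring: (s + 2)^2 = 0.

s = -2, -2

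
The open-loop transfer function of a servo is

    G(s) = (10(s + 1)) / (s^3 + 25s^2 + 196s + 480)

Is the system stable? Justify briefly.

stable

The denominator s^3 + 25s^2 + 196s + 480 factors as (s + 5)(s + 12)(s + 8), giving poles at s = -5, -12, -8.
Since all poles lie strictly in the left half-plane, the system is stable.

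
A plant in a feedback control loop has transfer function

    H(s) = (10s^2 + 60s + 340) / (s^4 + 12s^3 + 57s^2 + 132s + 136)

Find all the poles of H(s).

The poles are the roots of the denominator s^4 + 12s^3 + 57s^2 + 132s + 136 = 0.
No real roots exist; factor into two real quadratics: (s^2 + 4s + 8)(s^2 + 8s + 17) = 0.
Each quadratic gives a conjugate pair via the quadratic formula.

s = -2 ± 2j, -4 ± j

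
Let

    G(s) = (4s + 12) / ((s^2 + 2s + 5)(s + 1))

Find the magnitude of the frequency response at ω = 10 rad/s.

|G(j10)| ≈ 0.04280

Substitute s = j10: numerator = 12 + j40, denominator = -295 - j930.
|G(j10)| = |12 + j40| / |-295 - j930| = 41.761 / 975.67 ≈ 0.04280.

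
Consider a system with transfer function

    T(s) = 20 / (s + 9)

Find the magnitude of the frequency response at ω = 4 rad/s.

Substitute s = j4: numerator = 20, denominator = 9 + j4.
|T(j4)| = |20| / |9 + j4| = 20 / 9.8489 ≈ 2.031.

|T(j4)| ≈ 2.031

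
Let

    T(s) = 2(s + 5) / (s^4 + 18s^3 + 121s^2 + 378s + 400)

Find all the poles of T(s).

s = -8, -4 ± 3j, -2

The poles are the roots of the denominator s^4 + 18s^3 + 121s^2 + 378s + 400 = 0.
Trying s = -8: the polynomial evaluates to 0, so (s + 8) is a factor.
Dividing out leaves s^3 + 10s^2 + 41s + 50 = 0.
This factors further as (s^2 + 8s + 25)(s + 2) = 0.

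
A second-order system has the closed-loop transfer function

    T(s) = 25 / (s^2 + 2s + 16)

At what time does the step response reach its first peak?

t_p ≈ 0.8112 s

Comparing s^2 + 2s + 16 to s^2 + 2ζωₙs + ωₙ²: ωₙ = 4 rad/s and ζ = 2/(2·4) = 0.25.
ζωₙ = 2/2 = 1, so ω_d = ωₙ√(1−ζ²) = √(ωₙ² − (ζωₙ)²) = √(16 − 1²) = √15 ≈ 3.873 rad/s.
t_p = π/ω_d = π/3.873 ≈ 0.8112 s.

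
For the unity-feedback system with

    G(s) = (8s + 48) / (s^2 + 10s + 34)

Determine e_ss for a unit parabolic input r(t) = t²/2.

G(s) has no poles at the origin.
This is a Type 0 system; Ka = lim_{s→0} s^2·G(s) = 0, so the steady-state error for a parabola input is infinite.

e_ss = ∞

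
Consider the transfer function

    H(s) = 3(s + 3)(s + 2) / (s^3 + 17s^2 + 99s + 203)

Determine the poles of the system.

s = -5 ± 2j, -7

The poles are the roots of the denominator s^3 + 17s^2 + 99s + 203 = 0.
Trying s = -7: the polynomial evaluates to 0, so (s + 7) is a factor.
Dividing out leaves s^2 + 10s + 29 = 0.
The quadratic formula then gives s = -5 ± 2j.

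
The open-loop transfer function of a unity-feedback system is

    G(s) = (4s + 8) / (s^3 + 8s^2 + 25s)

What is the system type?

Type 1

Factor s from the denominator: s^3 + 8s^2 + 25s = s·(s^2 + 8s + 25).
There is 1 pole at the origin, so the system is Type 1.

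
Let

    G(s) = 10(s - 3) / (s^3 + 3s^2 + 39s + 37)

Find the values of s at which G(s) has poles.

s = -1 + 6j, -1 - 6j, -1

The poles are the roots of the denominator s^3 + 3s^2 + 39s + 37 = 0.
Trying s = -1: the polynomial evaluates to 0, so (s + 1) is a factor.
Dividing out leaves s^2 + 2s + 37 = 0.
The quadratic formula then gives s = -1 ± 6j.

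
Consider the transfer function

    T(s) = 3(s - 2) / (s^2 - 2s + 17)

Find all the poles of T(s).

The poles are the roots of the denominator s^2 - 2s + 17 = 0.
Using the quadratic formula: s = (2 ± √(-64))/2 = 1 ± 4j.

s = 1 ± 4j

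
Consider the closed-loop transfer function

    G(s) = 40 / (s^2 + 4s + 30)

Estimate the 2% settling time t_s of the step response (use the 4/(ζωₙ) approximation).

t_s ≈ 2 s

Comparing s^2 + 4s + 30 to s^2 + 2ζωₙs + ωₙ²: ωₙ = √30 ≈ 5.477 rad/s and ζ = 4/(2·√30) ≈ 0.3651.
ζωₙ = 4/2 = 2, so t_s ≈ 4/(ζωₙ) = 4/2 = 2 s.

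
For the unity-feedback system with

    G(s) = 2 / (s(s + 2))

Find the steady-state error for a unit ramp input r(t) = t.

G(s) has one pole at the origin.
This is a Type 1 system. Kv = lim_{s→0} s·G(s) = 2/2 = 1.
e_ss = 1/Kv = 1/(1) = 1.

e_ss = 1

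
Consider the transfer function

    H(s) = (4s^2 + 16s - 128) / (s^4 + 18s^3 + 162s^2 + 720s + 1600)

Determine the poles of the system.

s = -4 ± 4j, -5 ± 5j

The poles are the roots of the denominator s^4 + 18s^3 + 162s^2 + 720s + 1600 = 0.
No real roots exist; factor into two real quadratics: (s^2 + 8s + 32)(s^2 + 10s + 50) = 0.
Each quadratic gives a conjugate pair via the quadratic formula.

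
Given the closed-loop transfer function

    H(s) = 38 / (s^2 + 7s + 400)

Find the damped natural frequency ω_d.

ω_d ≈ 19.69 rad/s

Comparing s^2 + 7s + 400 to s^2 + 2ζωₙs + ωₙ²: ωₙ = 20 rad/s and ζ = 7/(2·20) = 0.175.
ζωₙ = 7/2 = 3.5, so ω_d = ωₙ√(1−ζ²) = √(ωₙ² − (ζωₙ)²) = √(400 − 3.5²) = √387.75 ≈ 19.69 rad/s.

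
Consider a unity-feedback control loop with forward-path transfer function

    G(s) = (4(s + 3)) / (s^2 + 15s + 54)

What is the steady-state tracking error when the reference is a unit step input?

e_ss = 0.8182

G(s) has no poles at the origin.
This is a Type 0 system. Kp = lim_{s→0} G(s) = 12/54 = 2/9.
e_ss = 1/(1 + Kp) = 1/(1 + 2/9) = 9/11 ≈ 0.8182.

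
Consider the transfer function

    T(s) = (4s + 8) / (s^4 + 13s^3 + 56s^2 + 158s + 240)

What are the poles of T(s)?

s = -1 + 3j, -1 - 3j, -8, -3

The poles are the roots of the denominator s^4 + 13s^3 + 56s^2 + 158s + 240 = 0.
Trying s = -8: the polynomial evaluates to 0, so (s + 8) is a factor.
Dividing out leaves s^3 + 5s^2 + 16s + 30 = 0.
This factors further as (s^2 + 2s + 10)(s + 3) = 0.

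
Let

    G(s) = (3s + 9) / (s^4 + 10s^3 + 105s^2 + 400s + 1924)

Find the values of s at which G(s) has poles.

s = -1 + 6j, -1 - 6j, -4 + 6j, -4 - 6j

The poles are the roots of the denominator s^4 + 10s^3 + 105s^2 + 400s + 1924 = 0.
No real roots exist; factor into two real quadratics: (s^2 + 2s + 37)(s^2 + 8s + 52) = 0.
Each quadratic gives a conjugate pair via the quadratic formula.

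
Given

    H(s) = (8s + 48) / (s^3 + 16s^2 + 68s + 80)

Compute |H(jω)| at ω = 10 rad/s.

Substitute s = j10: numerator = 48 + j80, denominator = -1520 - j320.
|H(j10)| = |48 + j80| / |-1520 - j320| = 93.295 / 1553.3 ≈ 0.06006.

|H(j10)| ≈ 0.06006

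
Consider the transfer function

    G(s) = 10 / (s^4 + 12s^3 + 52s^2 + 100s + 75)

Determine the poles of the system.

The poles are the roots of the denominator s^4 + 12s^3 + 52s^2 + 100s + 75 = 0.
Trying s = -3: the polynomial evaluates to 0, so (s + 3) is a factor.
Dividing out leaves s^3 + 9s^2 + 25s + 25 = 0.
This factors further as (s^2 + 4s + 5)(s + 5) = 0.

s = -3, -2 ± j, -5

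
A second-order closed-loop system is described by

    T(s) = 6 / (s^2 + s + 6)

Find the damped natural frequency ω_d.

ω_d ≈ 2.398 rad/s

Comparing s^2 + s + 6 to s^2 + 2ζωₙs + ωₙ²: ωₙ = √6 ≈ 2.449 rad/s and ζ = 1/(2·√6) ≈ 0.2041.
ζωₙ = 1/2 = 0.5, so ω_d = ωₙ√(1−ζ²) = √(ωₙ² − (ζωₙ)²) = √(6 − 0.5²) = √5.75 ≈ 2.398 rad/s.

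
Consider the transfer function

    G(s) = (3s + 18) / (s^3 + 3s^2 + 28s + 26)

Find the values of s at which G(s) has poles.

The poles are the roots of the denominator s^3 + 3s^2 + 28s + 26 = 0.
Trying s = -1: the polynomial evaluates to 0, so (s + 1) is a factor.
Dividing out leaves s^2 + 2s + 26 = 0.
The quadratic formula then gives s = -1 ± 5j.

s = -1 ± 5j, -1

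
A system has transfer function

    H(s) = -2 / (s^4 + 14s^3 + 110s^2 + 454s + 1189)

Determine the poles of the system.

The poles are the roots of the denominator s^4 + 14s^3 + 110s^2 + 454s + 1189 = 0.
No real roots exist; factor into two real quadratics: (s^2 + 10s + 41)(s^2 + 4s + 29) = 0.
Each quadratic gives a conjugate pair via the quadratic formula.

s = -5 ± 4j, -2 ± 5j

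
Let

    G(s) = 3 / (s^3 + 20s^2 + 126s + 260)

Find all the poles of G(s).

s = -5 + j, -5 - j, -10

The poles are the roots of the denominator s^3 + 20s^2 + 126s + 260 = 0.
Trying s = -10: the polynomial evaluates to 0, so (s + 10) is a factor.
Dividing out leaves s^2 + 10s + 26 = 0.
The quadratic formula then gives s = -5 ± 1j.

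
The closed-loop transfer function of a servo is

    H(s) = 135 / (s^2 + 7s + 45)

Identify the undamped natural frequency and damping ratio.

ωₙ ≈ 6.708 rad/s, ζ ≈ 0.5217

Compare the denominator to the standard form s^2 + 2ζωₙs + ωₙ².
ωₙ² = 45, so ωₙ = √45 ≈ 6.708 rad/s.
2ζωₙ = 7, so ζ = 7/(2·√45) ≈ 0.5217.
With ζ = 0.5217 the response is underdamped.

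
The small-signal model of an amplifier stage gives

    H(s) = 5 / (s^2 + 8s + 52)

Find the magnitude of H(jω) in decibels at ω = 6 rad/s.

Substitute s = j6: numerator = 5, denominator = 16 + j48.
|H(j6)| = |5| / |16 + j48| = 5 / 50.596 ≈ 0.09882.
In decibels: 20·log₁₀(0.09882) ≈ -20.1 dB.

|H(j6)|_dB ≈ -20.1 dB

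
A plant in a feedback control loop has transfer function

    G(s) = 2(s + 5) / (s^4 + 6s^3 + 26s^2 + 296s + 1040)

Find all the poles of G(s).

s = 2 + 6j, 2 - 6j, -5 + j, -5 - j

The poles are the roots of the denominator s^4 + 6s^3 + 26s^2 + 296s + 1040 = 0.
No real roots exist; factor into two real quadratics: (s^2 - 4s + 40)(s^2 + 10s + 26) = 0.
Each quadratic gives a conjugate pair via the quadratic formula.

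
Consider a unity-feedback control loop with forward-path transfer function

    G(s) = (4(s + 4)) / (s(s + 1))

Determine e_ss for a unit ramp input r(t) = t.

e_ss = 0.06250

G(s) has one pole at the origin.
This is a Type 1 system. Kv = lim_{s→0} s·G(s) = 16/1.
e_ss = 1/Kv = 1/(16) = 1/16 ≈ 0.06250.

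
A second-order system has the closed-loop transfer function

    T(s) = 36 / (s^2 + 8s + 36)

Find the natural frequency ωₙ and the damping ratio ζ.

Compare the denominator to the standard form s^2 + 2ζωₙs + ωₙ².
ωₙ² = 36, so ωₙ = 6 rad/s.
2ζωₙ = 8, so ζ = 8/(2·6) ≈ 0.6667.
With ζ = 0.6667 the response is underdamped.

ωₙ = 6 rad/s, ζ ≈ 0.6667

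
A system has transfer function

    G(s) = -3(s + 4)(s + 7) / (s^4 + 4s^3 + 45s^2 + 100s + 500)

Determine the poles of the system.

The poles are the roots of the denominator s^4 + 4s^3 + 45s^2 + 100s + 500 = 0.
No real roots exist; factor into two real quadratics: (s^2 + 25)(s^2 + 4s + 20) = 0.
Each quadratic gives a conjugate pair via the quadratic formula.

s = 5j, -5j, -2 + 4j, -2 - 4j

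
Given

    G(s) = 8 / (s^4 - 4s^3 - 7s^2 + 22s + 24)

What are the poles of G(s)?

The poles are the roots of the denominator s^4 - 4s^3 - 7s^2 + 22s + 24 = 0.
Trying s = 4: the polynomial evaluates to 0, so (s - 4) is a factor.
Dividing out leaves s^3 - 7s - 6 = 0.
This factors further as (s + 1)(s - 3)(s + 2) = 0.

s = 4, -1, 3, -2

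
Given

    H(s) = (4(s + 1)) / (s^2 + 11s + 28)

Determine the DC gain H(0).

H(0) = 1/7 ≈ 0.1429

Set s = 0: H(0) = (4) / (28) = 1/7.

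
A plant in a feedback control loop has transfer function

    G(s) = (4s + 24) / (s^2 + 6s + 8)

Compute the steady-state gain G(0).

Set s = 0: G(0) = (24) / (8) = 3.

G(0) = 3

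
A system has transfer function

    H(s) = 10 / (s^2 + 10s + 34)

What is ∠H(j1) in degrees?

At s = j1: numerator = 10, denominator = 33 + j10.
∠H = ∠num − ∠den = 0° − (16.858°) = -16.86°.

∠H(j1) ≈ -16.86°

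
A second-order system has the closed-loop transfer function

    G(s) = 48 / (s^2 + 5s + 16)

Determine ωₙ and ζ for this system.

ωₙ = 4 rad/s, ζ = 0.625

Compare the denominator to the standard form s^2 + 2ζωₙs + ωₙ².
ωₙ² = 16, so ωₙ = 4 rad/s.
2ζωₙ = 5, so ζ = 5/(2·4) = 0.625.
With ζ = 0.625 the response is underdamped.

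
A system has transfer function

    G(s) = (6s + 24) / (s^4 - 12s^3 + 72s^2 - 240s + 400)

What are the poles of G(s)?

s = 2 + 4j, 2 - 4j, 4 + 2j, 4 - 2j

The poles are the roots of the denominator s^4 - 12s^3 + 72s^2 - 240s + 400 = 0.
No real roots exist; factor into two real quadratics: (s^2 - 4s + 20)(s^2 - 8s + 20) = 0.
Each quadratic gives a conjugate pair via the quadratic formula.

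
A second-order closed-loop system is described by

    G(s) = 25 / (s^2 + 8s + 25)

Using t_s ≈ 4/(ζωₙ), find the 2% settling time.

Comparing s^2 + 8s + 25 to s^2 + 2ζωₙs + ωₙ²: ωₙ = 5 rad/s and ζ = 8/(2·5) = 0.8.
ζωₙ = 8/2 = 4, so t_s ≈ 4/(ζωₙ) = 4/4 = 1 s.

t_s ≈ 1 s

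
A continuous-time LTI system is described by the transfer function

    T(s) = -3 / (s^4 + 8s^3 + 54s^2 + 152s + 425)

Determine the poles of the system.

s = -3 ± 4j, -1 ± 4j

The poles are the roots of the denominator s^4 + 8s^3 + 54s^2 + 152s + 425 = 0.
No real roots exist; factor into two real quadratics: (s^2 + 6s + 25)(s^2 + 2s + 17) = 0.
Each quadratic gives a conjugate pair via the quadratic formula.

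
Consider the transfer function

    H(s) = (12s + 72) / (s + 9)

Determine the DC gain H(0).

H(0) = 8

Set s = 0: H(0) = (72) / (9) = 8.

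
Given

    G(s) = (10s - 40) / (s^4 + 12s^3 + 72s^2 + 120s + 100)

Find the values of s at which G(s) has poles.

The poles are the roots of the denominator s^4 + 12s^3 + 72s^2 + 120s + 100 = 0.
No real roots exist; factor into two real quadratics: (s^2 + 2s + 2)(s^2 + 10s + 50) = 0.
Each quadratic gives a conjugate pair via the quadratic formula.

s = -1 ± j, -5 ± 5j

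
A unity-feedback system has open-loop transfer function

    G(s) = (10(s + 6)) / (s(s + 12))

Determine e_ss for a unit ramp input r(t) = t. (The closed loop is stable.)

e_ss = 0.2000

G(s) has one pole at the origin.
This is a Type 1 system. Kv = lim_{s→0} s·G(s) = 60/12 = 5.
e_ss = 1/Kv = 1/(5) = 1/5 ≈ 0.2000.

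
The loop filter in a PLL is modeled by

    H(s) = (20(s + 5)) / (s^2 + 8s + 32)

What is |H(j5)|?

|H(j5)| ≈ 3.483

Substitute s = j5: numerator = 100 + j100, denominator = 7 + j40.
|H(j5)| = |100 + j100| / |7 + j40| = 141.42 / 40.608 ≈ 3.483.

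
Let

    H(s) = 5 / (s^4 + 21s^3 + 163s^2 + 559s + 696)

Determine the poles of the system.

s = -5 ± 2j, -8, -3

The poles are the roots of the denominator s^4 + 21s^3 + 163s^2 + 559s + 696 = 0.
Trying s = -8: the polynomial evaluates to 0, so (s + 8) is a factor.
Dividing out leaves s^3 + 13s^2 + 59s + 87 = 0.
This factors further as (s^2 + 10s + 29)(s + 3) = 0.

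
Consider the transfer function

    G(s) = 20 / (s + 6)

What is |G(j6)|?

|G(j6)| ≈ 2.357

Substitute s = j6: numerator = 20, denominator = 6 + j6.
|G(j6)| = |20| / |6 + j6| = 20 / 8.4853 ≈ 2.357.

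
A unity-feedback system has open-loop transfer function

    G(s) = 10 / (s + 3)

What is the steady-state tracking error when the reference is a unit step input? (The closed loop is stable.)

G(s) has no poles at the origin.
This is a Type 0 system. Kp = lim_{s→0} G(s) = 10/3.
e_ss = 1/(1 + Kp) = 1/(1 + 10/3) = 3/13 ≈ 0.2308.

e_ss = 0.2308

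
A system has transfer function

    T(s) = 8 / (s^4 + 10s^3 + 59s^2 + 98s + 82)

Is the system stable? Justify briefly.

stable

The denominator s^4 + 10s^3 + 59s^2 + 98s + 82 factors as (s^2 + 8s + 41)(s^2 + 2s + 2), giving poles at s = -4 + 5j, -4 - 5j, -1 + j, -1 - j.
Since all poles lie strictly in the left half-plane, the system is stable.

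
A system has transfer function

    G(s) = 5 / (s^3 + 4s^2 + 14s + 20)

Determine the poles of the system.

s = -1 ± 3j, -2

The poles are the roots of the denominator s^3 + 4s^2 + 14s + 20 = 0.
Trying s = -2: the polynomial evaluates to 0, so (s + 2) is a factor.
Dividing out leaves s^2 + 2s + 10 = 0.
The quadratic formula then gives s = -1 ± 3j.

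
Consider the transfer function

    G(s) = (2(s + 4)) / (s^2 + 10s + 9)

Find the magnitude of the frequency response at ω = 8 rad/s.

Substitute s = j8: numerator = 8 + j16, denominator = -55 + j80.
|G(j8)| = |8 + j16| / |-55 + j80| = 17.889 / 97.082 ≈ 0.1843.

|G(j8)| ≈ 0.1843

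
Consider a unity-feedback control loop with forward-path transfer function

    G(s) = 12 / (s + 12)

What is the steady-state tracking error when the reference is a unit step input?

G(s) has no poles at the origin.
This is a Type 0 system. Kp = lim_{s→0} G(s) = 12/12 = 1.
e_ss = 1/(1 + Kp) = 1/(1 + 1) = 1/2 ≈ 0.5000.

e_ss = 0.5000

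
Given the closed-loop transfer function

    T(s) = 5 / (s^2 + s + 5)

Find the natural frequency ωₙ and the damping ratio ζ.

Compare the denominator to the standard form s^2 + 2ζωₙs + ωₙ².
ωₙ² = 5, so ωₙ = √5 ≈ 2.236 rad/s.
2ζωₙ = 1, so ζ = 1/(2·√5) ≈ 0.2236.

ωₙ ≈ 2.236 rad/s, ζ ≈ 0.2236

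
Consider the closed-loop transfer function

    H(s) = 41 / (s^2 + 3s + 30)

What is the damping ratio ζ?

Compare the denominator to the standard form s^2 + 2ζωₙs + ωₙ².
ωₙ² = 30, so ωₙ = √30 ≈ 5.477 rad/s.
2ζωₙ = 3, so ζ = 3/(2·√30) ≈ 0.2739.

ζ ≈ 0.2739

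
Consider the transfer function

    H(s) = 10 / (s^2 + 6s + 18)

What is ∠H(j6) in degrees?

∠H(j6) ≈ -116.6°

At s = j6: numerator = 10, denominator = -18 + j36.
∠H = ∠num − ∠den = 0° − (116.57°) = -116.6°.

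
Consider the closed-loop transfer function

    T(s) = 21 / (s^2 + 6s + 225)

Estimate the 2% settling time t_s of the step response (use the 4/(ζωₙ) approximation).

Comparing s^2 + 6s + 225 to s^2 + 2ζωₙs + ωₙ²: ωₙ = 15 rad/s and ζ = 6/(2·15) = 0.2.
ζωₙ = 6/2 = 3, so t_s ≈ 4/(ζωₙ) = 4/3 ≈ 1.333 s.

t_s ≈ 1.333 s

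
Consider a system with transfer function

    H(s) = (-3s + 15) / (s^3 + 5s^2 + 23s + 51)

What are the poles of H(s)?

The poles are the roots of the denominator s^3 + 5s^2 + 23s + 51 = 0.
Trying s = -3: the polynomial evaluates to 0, so (s + 3) is a factor.
Dividing out leaves s^2 + 2s + 17 = 0.
The quadratic formula then gives s = -1 ± 4j.

s = -3, -1 + 4j, -1 - 4j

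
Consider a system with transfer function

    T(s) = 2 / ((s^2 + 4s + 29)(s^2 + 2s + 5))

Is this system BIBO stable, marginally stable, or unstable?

The poles can be read from the denominator factors: s = -2 + 5j, -2 - 5j, -1 + 2j, -1 - 2j.
Since all poles lie strictly in the left half-plane, the system is stable.

stable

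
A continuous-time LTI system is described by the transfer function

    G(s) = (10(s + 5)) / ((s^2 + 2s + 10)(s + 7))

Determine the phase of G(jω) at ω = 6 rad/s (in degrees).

At s = j6: numerator = 50 + j60, denominator = -254 - j72.
∠G = ∠num − ∠den = 50.194° − (-164.17°) = 214.4°, which wraps to -145.6°.

∠G(j6) ≈ -145.6°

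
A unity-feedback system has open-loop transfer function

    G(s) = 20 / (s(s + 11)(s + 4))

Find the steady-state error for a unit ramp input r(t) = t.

e_ss = 2.200

G(s) has one pole at the origin.
This is a Type 1 system. Kv = lim_{s→0} s·G(s) = 20/44 = 5/11.
e_ss = 1/Kv = 1/(5/11) = 11/5 ≈ 2.200.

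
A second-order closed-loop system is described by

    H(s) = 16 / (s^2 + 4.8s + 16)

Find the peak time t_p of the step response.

Comparing s^2 + 4.8s + 16 to s^2 + 2ζωₙs + ωₙ²: ωₙ = 4 rad/s and ζ = 4.8/(2·4) = 0.6.
ζωₙ = 4.8/2 = 2.4, so ω_d = ωₙ√(1−ζ²) = √(ωₙ² − (ζωₙ)²) = √(16 − 2.4²) = √10.24 = 3.200 rad/s.
t_p = π/ω_d = π/3.200 ≈ 0.9817 s.

t_p ≈ 0.9817 s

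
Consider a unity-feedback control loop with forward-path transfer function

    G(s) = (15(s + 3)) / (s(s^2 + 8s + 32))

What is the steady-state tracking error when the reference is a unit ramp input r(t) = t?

e_ss = 0.7111

G(s) has one pole at the origin.
This is a Type 1 system. Kv = lim_{s→0} s·G(s) = 45/32.
e_ss = 1/Kv = 1/(45/32) = 32/45 ≈ 0.7111.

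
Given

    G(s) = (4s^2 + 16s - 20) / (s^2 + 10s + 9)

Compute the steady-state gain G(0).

G(0) = -20/9 ≈ -2.222

Set s = 0: G(0) = (-20) / (9) = -20/9.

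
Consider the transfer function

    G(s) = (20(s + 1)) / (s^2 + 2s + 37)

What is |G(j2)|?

Substitute s = j2: numerator = 20 + j40, denominator = 33 + j4.
|G(j2)| = |20 + j40| / |33 + j4| = 44.721 / 33.242 ≈ 1.345.

|G(j2)| ≈ 1.345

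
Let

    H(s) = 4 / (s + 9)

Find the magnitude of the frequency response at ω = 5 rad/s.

Substitute s = j5: numerator = 4, denominator = 9 + j5.
|H(j5)| = |4| / |9 + j5| = 4 / 10.296 ≈ 0.3885.

|H(j5)| ≈ 0.3885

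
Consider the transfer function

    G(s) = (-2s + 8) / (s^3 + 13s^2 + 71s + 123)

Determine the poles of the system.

The poles are the roots of the denominator s^3 + 13s^2 + 71s + 123 = 0.
Trying s = -3: the polynomial evaluates to 0, so (s + 3) is a factor.
Dividing out leaves s^2 + 10s + 41 = 0.
The quadratic formula then gives s = -5 ± 4j.

s = -5 + 4j, -5 - 4j, -3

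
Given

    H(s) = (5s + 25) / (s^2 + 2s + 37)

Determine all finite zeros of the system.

s = -5

Set the numerator to zero: 5s + 25 = 0, i.e. 5·(s + 5) = 0.
So s = -5.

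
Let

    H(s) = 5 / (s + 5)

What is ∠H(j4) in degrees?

∠H(j4) ≈ -38.66°

At s = j4: numerator = 5, denominator = 5 + j4.
∠H = ∠num − ∠den = 0° − (38.660°) = -38.66°.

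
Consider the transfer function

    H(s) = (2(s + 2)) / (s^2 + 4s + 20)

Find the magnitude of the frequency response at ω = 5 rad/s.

Substitute s = j5: numerator = 4 + j10, denominator = -5 + j20.
|H(j5)| = |4 + j10| / |-5 + j20| = 10.770 / 20.616 ≈ 0.5224.

|H(j5)| ≈ 0.5224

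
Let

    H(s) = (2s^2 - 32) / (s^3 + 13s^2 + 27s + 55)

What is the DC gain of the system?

Set s = 0: H(0) = (-32) / (55) = -32/55.

H(0) = -32/55 ≈ -0.5818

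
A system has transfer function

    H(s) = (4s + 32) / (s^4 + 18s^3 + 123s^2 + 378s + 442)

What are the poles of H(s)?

The poles are the roots of the denominator s^4 + 18s^3 + 123s^2 + 378s + 442 = 0.
No real roots exist; factor into two real quadratics: (s^2 + 10s + 26)(s^2 + 8s + 17) = 0.
Each quadratic gives a conjugate pair via the quadratic formula.

s = -5 + j, -5 - j, -4 + j, -4 - j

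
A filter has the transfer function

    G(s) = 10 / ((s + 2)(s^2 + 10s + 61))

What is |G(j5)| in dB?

|G(j5)|_dB ≈ -30.4 dB

Substitute s = j5: numerator = 10, denominator = -178 + j280.
|G(j5)| = |10| / |-178 + j280| = 10 / 331.79 ≈ 0.03014.
In decibels: 20·log₁₀(0.03014) ≈ -30.4 dB.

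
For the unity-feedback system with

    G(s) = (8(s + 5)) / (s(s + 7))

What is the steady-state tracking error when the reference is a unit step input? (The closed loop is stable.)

e_ss = 0

G(s) has one pole at the origin.
This is a Type 1 system; for a step input the steady-state error is zero.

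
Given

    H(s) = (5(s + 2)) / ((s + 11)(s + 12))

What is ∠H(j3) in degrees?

At s = j3: numerator = 10 + j15, denominator = 123 + j69.
∠H = ∠num − ∠den = 56.310° − (29.291°) = 27.02°.

∠H(j3) ≈ 27.02°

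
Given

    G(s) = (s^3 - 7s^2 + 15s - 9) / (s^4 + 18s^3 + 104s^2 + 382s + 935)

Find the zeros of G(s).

s = 3, 3, 1

Set the numerator to zero: s^3 - 7s^2 + 15s - 9 = 0.
Factoring: (s - 3)^2(s - 1) = 0.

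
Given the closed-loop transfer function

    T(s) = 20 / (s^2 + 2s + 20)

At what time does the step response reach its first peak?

t_p ≈ 0.7207 s

Comparing s^2 + 2s + 20 to s^2 + 2ζωₙs + ωₙ²: ωₙ = √20 ≈ 4.472 rad/s and ζ = 2/(2·√20) ≈ 0.2236.
ζωₙ = 2/2 = 1, so ω_d = ωₙ√(1−ζ²) = √(ωₙ² − (ζωₙ)²) = √(20 − 1²) = √19 ≈ 4.359 rad/s.
t_p = π/ω_d = π/4.359 ≈ 0.7207 s.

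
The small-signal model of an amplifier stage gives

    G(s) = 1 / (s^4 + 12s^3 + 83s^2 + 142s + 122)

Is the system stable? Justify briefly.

stable

The denominator s^4 + 12s^3 + 83s^2 + 142s + 122 factors as (s^2 + 10s + 61)(s^2 + 2s + 2), giving poles at s = -5 + 6j, -5 - 6j, -1 + j, -1 - j.
Since all poles lie strictly in the left half-plane, the system is stable.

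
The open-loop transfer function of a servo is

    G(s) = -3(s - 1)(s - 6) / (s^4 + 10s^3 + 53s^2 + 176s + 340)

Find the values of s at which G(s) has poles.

The poles are the roots of the denominator s^4 + 10s^3 + 53s^2 + 176s + 340 = 0.
No real roots exist; factor into two real quadratics: (s^2 + 8s + 20)(s^2 + 2s + 17) = 0.
Each quadratic gives a conjugate pair via the quadratic formula.

s = -4 ± 2j, -1 ± 4j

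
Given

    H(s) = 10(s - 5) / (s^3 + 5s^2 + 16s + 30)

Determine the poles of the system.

s = -1 ± 3j, -3

The poles are the roots of the denominator s^3 + 5s^2 + 16s + 30 = 0.
Trying s = -3: the polynomial evaluates to 0, so (s + 3) is a factor.
Dividing out leaves s^2 + 2s + 10 = 0.
The quadratic formula then gives s = -1 ± 3j.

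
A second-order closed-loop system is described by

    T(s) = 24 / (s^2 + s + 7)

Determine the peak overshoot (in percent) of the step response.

%OS ≈ 54.6%

Comparing s^2 + s + 7 to s^2 + 2ζωₙs + ωₙ²: ωₙ = √7 ≈ 2.646 rad/s and ζ = 1/(2·√7) ≈ 0.1890.
%OS = 100·exp(−πζ/√(1−ζ²)) = 100·exp(−π·0.1890/√(1−0.1890²)) ≈ 54.6%.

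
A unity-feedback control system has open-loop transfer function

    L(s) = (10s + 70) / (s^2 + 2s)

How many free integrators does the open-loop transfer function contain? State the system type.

Type 1

Factor s from the denominator: s^2 + 2s = s·(s + 2).
There is 1 pole at the origin, so the system is Type 1.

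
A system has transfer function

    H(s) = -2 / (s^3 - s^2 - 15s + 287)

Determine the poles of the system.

s = 4 + 5j, 4 - 5j, -7

The poles are the roots of the denominator s^3 - s^2 - 15s + 287 = 0.
Trying s = -7: the polynomial evaluates to 0, so (s + 7) is a factor.
Dividing out leaves s^2 - 8s + 41 = 0.
The quadratic formula then gives s = 4 ± 5j.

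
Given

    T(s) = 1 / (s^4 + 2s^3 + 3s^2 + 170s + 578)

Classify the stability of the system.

unstable

The denominator s^4 + 2s^3 + 3s^2 + 170s + 578 factors as (s^2 + 8s + 17)(s^2 - 6s + 34), giving poles at s = -4 + j, -4 - j, 3 + 5j, 3 - 5j.
Since the pole(s) at s = 3 + 5j, 3 - 5j lie in the right half-plane, the system is unstable.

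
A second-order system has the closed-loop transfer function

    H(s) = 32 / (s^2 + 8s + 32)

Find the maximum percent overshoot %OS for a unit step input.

Comparing s^2 + 8s + 32 to s^2 + 2ζωₙs + ωₙ²: ωₙ = √32 ≈ 5.657 rad/s and ζ = 8/(2·√32) ≈ 0.7071.
%OS = 100·exp(−πζ/√(1−ζ²)) = 100·exp(−π·0.7071/√(1−0.7071²)) ≈ 4.32%.

%OS ≈ 4.32%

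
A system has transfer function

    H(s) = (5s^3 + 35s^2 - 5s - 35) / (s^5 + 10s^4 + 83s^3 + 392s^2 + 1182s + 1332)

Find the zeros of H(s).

Set the numerator to zero: 5s^3 + 35s^2 - 5s - 35 = 0, i.e. 5·(s^3 + 7s^2 - s - 7) = 0.
Factoring: (s + 1)(s - 1)(s + 7) = 0.

s = -1, 1, -7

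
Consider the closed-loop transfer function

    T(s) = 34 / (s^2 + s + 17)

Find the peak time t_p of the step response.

t_p ≈ 0.7676 s

Comparing s^2 + s + 17 to s^2 + 2ζωₙs + ωₙ²: ωₙ = √17 ≈ 4.123 rad/s and ζ = 1/(2·√17) ≈ 0.1213.
ζωₙ = 1/2 = 0.5, so ω_d = ωₙ√(1−ζ²) = √(ωₙ² − (ζωₙ)²) = √(17 − 0.5²) = √16.75 ≈ 4.093 rad/s.
t_p = π/ω_d = π/4.093 ≈ 0.7676 s.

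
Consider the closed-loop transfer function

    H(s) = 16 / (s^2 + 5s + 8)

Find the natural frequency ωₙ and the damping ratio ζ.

ωₙ ≈ 2.828 rad/s, ζ ≈ 0.8839

Compare the denominator to the standard form s^2 + 2ζωₙs + ωₙ².
ωₙ² = 8, so ωₙ = √8 ≈ 2.828 rad/s.
2ζωₙ = 5, so ζ = 5/(2·√8) ≈ 0.8839.
With ζ = 0.8839 the response is underdamped.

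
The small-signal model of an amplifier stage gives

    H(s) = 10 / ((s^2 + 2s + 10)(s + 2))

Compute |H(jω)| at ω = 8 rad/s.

|H(j8)| ≈ 0.02153

Substitute s = j8: numerator = 10, denominator = -236 - j400.
|H(j8)| = |10| / |-236 - j400| = 10 / 464.43 ≈ 0.02153.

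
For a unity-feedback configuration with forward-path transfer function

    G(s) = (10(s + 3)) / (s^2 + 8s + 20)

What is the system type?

The denominator has no factor of s at the origin — no free integrator — so this is a Type 0 system.

Type 0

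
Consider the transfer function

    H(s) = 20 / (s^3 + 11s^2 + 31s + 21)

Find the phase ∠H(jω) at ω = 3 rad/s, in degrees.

∠H(j3) ≈ -139.8°

At s = j3: numerator = 20, denominator = -78 + j66.
∠H = ∠num − ∠den = 0° − (139.76°) = -139.8°.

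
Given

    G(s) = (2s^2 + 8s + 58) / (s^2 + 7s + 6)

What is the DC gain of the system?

G(0) = 29/3 ≈ 9.667

Set s = 0: G(0) = (58) / (6) = 29/3.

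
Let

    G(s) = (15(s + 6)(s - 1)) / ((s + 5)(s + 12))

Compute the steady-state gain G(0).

At s = 0 each factor (s + a) contributes a and each (s^2 + bs + c) contributes c.
G(0) = 15·(6) · (-1) / ((5) · (12)) = -90/60 = -3/2.

G(0) = -3/2 ≈ -1.500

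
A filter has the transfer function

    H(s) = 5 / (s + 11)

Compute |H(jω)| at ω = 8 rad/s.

|H(j8)| ≈ 0.3676

Substitute s = j8: numerator = 5, denominator = 11 + j8.
|H(j8)| = |5| / |11 + j8| = 5 / 13.601 ≈ 0.3676.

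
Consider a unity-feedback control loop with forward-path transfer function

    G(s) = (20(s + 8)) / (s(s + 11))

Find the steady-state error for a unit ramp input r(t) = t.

G(s) has one pole at the origin.
This is a Type 1 system. Kv = lim_{s→0} s·G(s) = 160/11.
e_ss = 1/Kv = 1/(160/11) = 11/160 ≈ 0.06875.

e_ss = 0.06875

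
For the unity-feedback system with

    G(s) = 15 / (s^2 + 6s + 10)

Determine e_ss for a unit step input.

e_ss = 0.4000

G(s) has no poles at the origin.
This is a Type 0 system. Kp = lim_{s→0} G(s) = 15/10 = 3/2.
e_ss = 1/(1 + Kp) = 1/(1 + 3/2) = 2/5 ≈ 0.4000.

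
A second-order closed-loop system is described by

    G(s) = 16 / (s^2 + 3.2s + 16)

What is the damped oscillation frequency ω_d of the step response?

ω_d ≈ 3.666 rad/s

Comparing s^2 + 3.2s + 16 to s^2 + 2ζωₙs + ωₙ²: ωₙ = 4 rad/s and ζ = 3.2/(2·4) = 0.4.
ζωₙ = 3.2/2 = 1.6, so ω_d = ωₙ√(1−ζ²) = √(ωₙ² − (ζωₙ)²) = √(16 − 1.6²) = √13.44 ≈ 3.666 rad/s.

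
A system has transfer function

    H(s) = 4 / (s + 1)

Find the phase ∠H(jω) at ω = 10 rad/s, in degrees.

At s = j10: numerator = 4, denominator = 1 + j10.
∠H = ∠num − ∠den = 0° − (84.289°) = -84.29°.

∠H(j10) ≈ -84.29°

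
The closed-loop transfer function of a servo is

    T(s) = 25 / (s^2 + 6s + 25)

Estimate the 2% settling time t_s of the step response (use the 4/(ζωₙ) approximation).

t_s ≈ 1.333 s

Comparing s^2 + 6s + 25 to s^2 + 2ζωₙs + ωₙ²: ωₙ = 5 rad/s and ζ = 6/(2·5) = 0.6.
ζωₙ = 6/2 = 3, so t_s ≈ 4/(ζωₙ) = 4/3 ≈ 1.333 s.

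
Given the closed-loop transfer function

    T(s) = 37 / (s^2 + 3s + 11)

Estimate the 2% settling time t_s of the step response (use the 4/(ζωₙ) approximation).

Comparing s^2 + 3s + 11 to s^2 + 2ζωₙs + ωₙ²: ωₙ = √11 ≈ 3.317 rad/s and ζ = 3/(2·√11) ≈ 0.4523.
ζωₙ = 3/2 = 1.5, so t_s ≈ 4/(ζωₙ) = 4/1.5 ≈ 2.667 s.

t_s ≈ 2.667 s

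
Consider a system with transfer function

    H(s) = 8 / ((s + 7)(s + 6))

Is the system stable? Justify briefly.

The poles can be read from the denominator factors: s = -7, -6.
Since all poles lie strictly in the left half-plane, the system is stable.

stable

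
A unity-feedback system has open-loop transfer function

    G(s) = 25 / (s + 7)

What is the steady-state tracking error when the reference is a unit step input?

G(s) has no poles at the origin.
This is a Type 0 system. Kp = lim_{s→0} G(s) = 25/7.
e_ss = 1/(1 + Kp) = 1/(1 + 25/7) = 7/32 ≈ 0.2188.

e_ss = 0.2188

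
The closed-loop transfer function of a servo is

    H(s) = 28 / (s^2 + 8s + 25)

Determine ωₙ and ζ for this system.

Compare the denominator to the standard form s^2 + 2ζωₙs + ωₙ².
ωₙ² = 25, so ωₙ = 5 rad/s.
2ζωₙ = 8, so ζ = 8/(2·5) = 0.8.
With ζ = 0.8 the response is underdamped.

ωₙ = 5 rad/s, ζ = 0.8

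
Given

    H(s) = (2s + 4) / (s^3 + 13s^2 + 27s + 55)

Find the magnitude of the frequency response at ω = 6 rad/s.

|H(j6)| ≈ 0.03037

Substitute s = j6: numerator = 4 + j12, denominator = -413 - j54.
|H(j6)| = |4 + j12| / |-413 - j54| = 12.649 / 416.52 ≈ 0.03037.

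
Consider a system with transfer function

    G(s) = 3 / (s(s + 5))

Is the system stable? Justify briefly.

The poles can be read from the denominator factors: s = 0, -5.
Since the simple pole(s) at s = 0 lie on the jω-axis with none in the right half-plane, the system is marginally stable.

marginally stable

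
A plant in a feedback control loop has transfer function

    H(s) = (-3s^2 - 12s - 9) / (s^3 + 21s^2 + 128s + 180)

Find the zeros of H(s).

Set the numerator to zero: -3s^2 - 12s - 9 = 0, i.e. -3·(s^2 + 4s + 3) = 0.
Factoring: (s + 3)(s + 1) = 0.

s = -3, -1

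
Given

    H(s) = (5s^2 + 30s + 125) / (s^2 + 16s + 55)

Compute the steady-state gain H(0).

Set s = 0: H(0) = (125) / (55) = 25/11.

H(0) = 25/11 ≈ 2.273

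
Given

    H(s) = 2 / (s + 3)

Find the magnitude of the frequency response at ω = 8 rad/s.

|H(j8)| ≈ 0.2341

Substitute s = j8: numerator = 2, denominator = 3 + j8.
|H(j8)| = |2| / |3 + j8| = 2 / 8.5440 ≈ 0.2341.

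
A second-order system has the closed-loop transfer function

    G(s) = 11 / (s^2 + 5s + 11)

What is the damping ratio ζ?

Compare the denominator to the standard form s^2 + 2ζωₙs + ωₙ².
ωₙ² = 11, so ωₙ = √11 ≈ 3.317 rad/s.
2ζωₙ = 5, so ζ = 5/(2·√11) ≈ 0.7538.

ζ ≈ 0.7538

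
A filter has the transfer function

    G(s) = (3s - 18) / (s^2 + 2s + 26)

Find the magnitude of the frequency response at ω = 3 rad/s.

|G(j3)| ≈ 1.116

Substitute s = j3: numerator = -18 + j9, denominator = 17 + j6.
|G(j3)| = |-18 + j9| / |17 + j6| = 20.125 / 18.028 ≈ 1.116.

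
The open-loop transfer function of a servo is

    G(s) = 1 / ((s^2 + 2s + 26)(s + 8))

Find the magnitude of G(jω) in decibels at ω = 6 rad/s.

Substitute s = j6: numerator = 1, denominator = -152 + j36.
|G(j6)| = |1| / |-152 + j36| = 1 / 156.20 ≈ 0.006402.
In decibels: 20·log₁₀(0.006402) ≈ -43.9 dB.

|G(j6)|_dB ≈ -43.9 dB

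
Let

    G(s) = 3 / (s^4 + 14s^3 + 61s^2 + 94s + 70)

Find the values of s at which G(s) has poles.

The poles are the roots of the denominator s^4 + 14s^3 + 61s^2 + 94s + 70 = 0.
Trying s = -5: the polynomial evaluates to 0, so (s + 5) is a factor.
Dividing out leaves s^3 + 9s^2 + 16s + 14 = 0.
This factors further as (s^2 + 2s + 2)(s + 7) = 0.

s = -1 + j, -1 - j, -5, -7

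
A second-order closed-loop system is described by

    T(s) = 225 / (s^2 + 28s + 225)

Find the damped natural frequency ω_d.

Comparing s^2 + 28s + 225 to s^2 + 2ζωₙs + ωₙ²: ωₙ = 15 rad/s and ζ = 28/(2·15) ≈ 0.9333.
ζωₙ = 28/2 = 14, so ω_d = ωₙ√(1−ζ²) = √(ωₙ² − (ζωₙ)²) = √(225 − 14²) = √29 ≈ 5.385 rad/s.

ω_d ≈ 5.385 rad/s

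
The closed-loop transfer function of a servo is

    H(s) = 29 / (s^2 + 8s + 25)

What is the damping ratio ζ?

ζ = 0.8

Compare the denominator to the standard form s^2 + 2ζωₙs + ωₙ².
ωₙ² = 25, so ωₙ = 5 rad/s.
2ζωₙ = 8, so ζ = 8/(2·5) = 0.8.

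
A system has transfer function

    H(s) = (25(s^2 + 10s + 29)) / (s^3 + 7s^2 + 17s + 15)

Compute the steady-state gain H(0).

Set s = 0: H(0) = (725) / (15) = 145/3.

H(0) = 145/3 ≈ 48.33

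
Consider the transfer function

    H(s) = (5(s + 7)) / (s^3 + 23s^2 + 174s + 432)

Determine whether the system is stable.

The denominator s^3 + 23s^2 + 174s + 432 factors as (s + 8)(s + 9)(s + 6), giving poles at s = -8, -9, -6.
Since all poles lie strictly in the left half-plane, the system is stable.

stable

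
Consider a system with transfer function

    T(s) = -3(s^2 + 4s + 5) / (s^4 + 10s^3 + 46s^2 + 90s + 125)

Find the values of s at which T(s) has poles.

The poles are the roots of the denominator s^4 + 10s^3 + 46s^2 + 90s + 125 = 0.
No real roots exist; factor into two real quadratics: (s^2 + 8s + 25)(s^2 + 2s + 5) = 0.
Each quadratic gives a conjugate pair via the quadratic formula.

s = -4 + 3j, -4 - 3j, -1 + 2j, -1 - 2j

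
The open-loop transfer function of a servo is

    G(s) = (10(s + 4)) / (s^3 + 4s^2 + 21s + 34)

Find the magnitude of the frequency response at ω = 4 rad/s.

Substitute s = j4: numerator = 40 + j40, denominator = -30 + j20.
|G(j4)| = |40 + j40| / |-30 + j20| = 56.569 / 36.056 ≈ 1.569.

|G(j4)| ≈ 1.569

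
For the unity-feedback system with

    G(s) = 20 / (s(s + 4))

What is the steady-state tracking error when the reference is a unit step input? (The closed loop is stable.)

e_ss = 0

G(s) has one pole at the origin.
This is a Type 1 system; for a step input the steady-state error is zero.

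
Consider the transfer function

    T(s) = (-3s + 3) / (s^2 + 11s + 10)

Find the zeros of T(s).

s = 1

Set the numerator to zero: -3s + 3 = 0, i.e. -3·(s - 1) = 0.
So s = 1.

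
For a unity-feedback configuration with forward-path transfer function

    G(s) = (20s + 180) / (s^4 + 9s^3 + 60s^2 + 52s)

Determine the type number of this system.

Factor s from the denominator: s^4 + 9s^3 + 60s^2 + 52s = s·(s^3 + 9s^2 + 60s + 52).
There is 1 pole at the origin, so the system is Type 1.

Type 1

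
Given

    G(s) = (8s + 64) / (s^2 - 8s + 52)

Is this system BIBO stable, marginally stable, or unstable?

unstable

The poles can be read from the denominator factors: s = 4 ± 6j.
Since the pole(s) at s = 4 ± 6j lie in the right half-plane, the system is unstable.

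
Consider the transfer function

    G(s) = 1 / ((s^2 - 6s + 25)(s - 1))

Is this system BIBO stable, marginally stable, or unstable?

The poles can be read from the denominator factors: s = 3 ± 4j, 1.
Since the pole(s) at s = 3 ± 4j, 1 lie in the right half-plane, the system is unstable.

unstable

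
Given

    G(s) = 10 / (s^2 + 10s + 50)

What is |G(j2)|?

Substitute s = j2: numerator = 10, denominator = 46 + j20.
|G(j2)| = |10| / |46 + j20| = 10 / 50.160 ≈ 0.1994.

|G(j2)| ≈ 0.1994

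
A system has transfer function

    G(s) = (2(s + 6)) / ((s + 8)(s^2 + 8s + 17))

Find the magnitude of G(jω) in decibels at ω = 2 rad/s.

|G(j2)|_dB ≈ -22.6 dB

Substitute s = j2: numerator = 12 + j4, denominator = 72 + j154.
|G(j2)| = |12 + j4| / |72 + j154| = 12.649 / 170 ≈ 0.07441.
In decibels: 20·log₁₀(0.07441) ≈ -22.6 dB.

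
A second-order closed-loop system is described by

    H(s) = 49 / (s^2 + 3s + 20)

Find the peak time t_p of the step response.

Comparing s^2 + 3s + 20 to s^2 + 2ζωₙs + ωₙ²: ωₙ = √20 ≈ 4.472 rad/s and ζ = 3/(2·√20) ≈ 0.3354.
ζωₙ = 3/2 = 1.5, so ω_d = ωₙ√(1−ζ²) = √(ωₙ² − (ζωₙ)²) = √(20 − 1.5²) = √17.75 ≈ 4.213 rad/s.
t_p = π/ω_d = π/4.213 ≈ 0.7457 s.

t_p ≈ 0.7457 s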